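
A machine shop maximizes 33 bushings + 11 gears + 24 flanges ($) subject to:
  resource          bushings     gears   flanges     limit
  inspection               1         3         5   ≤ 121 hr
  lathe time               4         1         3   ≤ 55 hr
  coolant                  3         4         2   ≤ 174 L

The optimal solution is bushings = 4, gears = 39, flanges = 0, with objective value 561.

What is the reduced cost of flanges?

-5

Check each constraint at x*: inspection 121/121 (tight); lathe time 55/55 (tight); coolant 168/174 (slack 6).
Since coolant is not tight, its dual is 0.
From A_Bᵀ y = c: 1·y_inspection + 4·y_lathe time = 33; 3·y_inspection + 1·y_lathe time = 11.
This yields shadow prices y_inspection = 1, y_lathe time = 8.
Reduced cost of flanges: c₃ − yᵀa₃ = 24 − (1·5 + 8·3) = 24 − 29 = -5.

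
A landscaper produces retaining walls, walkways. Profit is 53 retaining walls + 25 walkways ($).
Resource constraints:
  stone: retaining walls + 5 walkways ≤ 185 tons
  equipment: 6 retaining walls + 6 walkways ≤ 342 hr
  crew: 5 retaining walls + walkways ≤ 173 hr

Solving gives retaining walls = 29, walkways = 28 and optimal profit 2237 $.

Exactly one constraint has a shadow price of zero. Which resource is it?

stone

stone: 169/185 (slack 16)
equipment: 342/342 (binding)
crew: 173/173 (binding)
By complementary slackness, a constraint with positive slack has shadow price 0 → stone.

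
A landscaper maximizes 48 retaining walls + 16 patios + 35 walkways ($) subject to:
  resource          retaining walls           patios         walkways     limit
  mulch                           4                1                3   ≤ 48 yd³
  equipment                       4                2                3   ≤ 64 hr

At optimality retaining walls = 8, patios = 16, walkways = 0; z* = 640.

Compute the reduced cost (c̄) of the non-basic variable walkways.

-1

At the optimum: mulch uses 48 of 48 (binding); equipment uses 64 of 64 (binding).
From A_Bᵀ y = c: 4·y_mulch + 4·y_equipment = 48; 1·y_mulch + 2·y_equipment = 16.
→ y_mulch = 8 and y_equipment = 4.
Reduced cost of walkways: c₃ − yᵀa₃ = 35 − (8·3 + 4·3) = 35 − 36 = -1.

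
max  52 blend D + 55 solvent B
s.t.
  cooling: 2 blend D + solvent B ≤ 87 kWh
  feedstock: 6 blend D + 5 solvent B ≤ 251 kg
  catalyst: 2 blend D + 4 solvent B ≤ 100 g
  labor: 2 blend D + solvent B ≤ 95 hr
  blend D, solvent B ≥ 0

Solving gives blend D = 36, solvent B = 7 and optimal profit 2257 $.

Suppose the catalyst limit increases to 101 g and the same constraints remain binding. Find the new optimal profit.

Binding: feedstock and catalyst. Non-binding: cooling (8 unused), labor (16 unused).
By complementary slackness, y = 0 for the non-binding constraints.
From A_Bᵀ y = c: 6·y_feedstock + 2·y_catalyst = 52; 5·y_feedstock + 4·y_catalyst = 55.
This yields shadow prices y_feedstock = 7, y_catalyst = 5.
Δz = y_catalyst·Δb = 5 × (1) = 5, so new z* = 2257 + 5 = 2262.

2262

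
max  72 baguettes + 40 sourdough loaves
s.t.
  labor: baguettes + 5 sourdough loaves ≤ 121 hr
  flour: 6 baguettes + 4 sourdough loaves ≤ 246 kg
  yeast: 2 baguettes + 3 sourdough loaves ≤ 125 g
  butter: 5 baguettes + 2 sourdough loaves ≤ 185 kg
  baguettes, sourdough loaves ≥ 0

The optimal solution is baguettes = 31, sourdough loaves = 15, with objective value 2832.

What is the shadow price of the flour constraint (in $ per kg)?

At the optimum: labor uses 106 of 121 (slack = 15); flour uses 246 of 246 (binding); yeast uses 107 of 125 (slack = 18); butter uses 185 of 185 (binding).
Since labor, yeast are not tight, their duals are 0.
The binding rows give the dual system: 6·y_flour + 5·y_butter = 72 and 4·y_flour + 2·y_butter = 40.
→ y_flour = 7 and y_butter = 6.
Shadow price of flour = 7.

7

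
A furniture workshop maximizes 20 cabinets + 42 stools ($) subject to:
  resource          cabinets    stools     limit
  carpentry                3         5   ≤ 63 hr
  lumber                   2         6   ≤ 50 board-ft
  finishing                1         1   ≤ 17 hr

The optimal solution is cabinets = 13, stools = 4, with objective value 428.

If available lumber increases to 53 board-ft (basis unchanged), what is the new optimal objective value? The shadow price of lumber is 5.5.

444.5

Δb = 3, so new z* = 428 + (5.5)·(3) = 428 + 16.5 = 444.5.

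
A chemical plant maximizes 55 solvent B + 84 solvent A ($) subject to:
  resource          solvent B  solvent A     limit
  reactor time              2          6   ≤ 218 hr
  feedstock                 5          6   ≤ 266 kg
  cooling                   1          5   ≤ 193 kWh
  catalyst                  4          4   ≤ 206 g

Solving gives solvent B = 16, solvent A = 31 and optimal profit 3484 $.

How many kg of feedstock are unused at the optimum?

0

feedstock used = 5·16 + 6·31 = 266; slack = 266 − 266 = 0.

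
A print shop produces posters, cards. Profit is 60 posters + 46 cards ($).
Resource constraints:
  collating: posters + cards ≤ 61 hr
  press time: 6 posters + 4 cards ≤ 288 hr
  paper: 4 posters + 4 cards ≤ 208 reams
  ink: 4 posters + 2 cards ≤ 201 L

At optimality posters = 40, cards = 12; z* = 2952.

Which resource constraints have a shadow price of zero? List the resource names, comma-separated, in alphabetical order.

collating: 52/61 (slack 9)
press time: 288/288 (binding)
paper: 208/208 (binding)
ink: 184/201 (slack 17)
By complementary slackness, a constraint with positive slack has shadow price 0 → collating, ink.

collating, ink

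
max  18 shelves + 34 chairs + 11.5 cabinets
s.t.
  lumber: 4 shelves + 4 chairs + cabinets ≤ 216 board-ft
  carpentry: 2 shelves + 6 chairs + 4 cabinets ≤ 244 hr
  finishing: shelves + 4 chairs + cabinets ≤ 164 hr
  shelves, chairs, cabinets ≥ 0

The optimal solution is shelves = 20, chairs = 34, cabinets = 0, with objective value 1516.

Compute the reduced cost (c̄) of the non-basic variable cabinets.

Check each constraint at x*: lumber 216/216 (tight); carpentry 244/244 (tight); finishing 156/164 (slack 8).
Slack constraints have shadow price 0 (complementary slackness).
From A_Bᵀ y = c: 4·y_lumber + 2·y_carpentry = 18; 4·y_lumber + 6·y_carpentry = 34.
This yields shadow prices y_lumber = 2.5, y_carpentry = 4.
Reduced cost of cabinets: c₃ − yᵀa₃ = 11.5 − (2.5·1 + 4·4) = 11.5 − 18.5 = -7.

-7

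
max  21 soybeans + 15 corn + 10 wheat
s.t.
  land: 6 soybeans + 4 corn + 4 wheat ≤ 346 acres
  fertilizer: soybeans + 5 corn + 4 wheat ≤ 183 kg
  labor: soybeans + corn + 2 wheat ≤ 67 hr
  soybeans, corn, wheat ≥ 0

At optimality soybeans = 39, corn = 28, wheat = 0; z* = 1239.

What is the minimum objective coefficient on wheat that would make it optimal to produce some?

18

Binding: land and labor. Non-binding: fertilizer (4 unused).
By complementary slackness, y = 0 for the non-binding constraint.
Dual feasibility on the basic columns requires 6·y_land + 1·y_labor = 21, 4·y_land + 1·y_labor = 15.
→ y_land = 3 and y_labor = 3.
wheat enters the basis when its profit ≥ yᵀa₃ = 3·4 + 3·2 = 18.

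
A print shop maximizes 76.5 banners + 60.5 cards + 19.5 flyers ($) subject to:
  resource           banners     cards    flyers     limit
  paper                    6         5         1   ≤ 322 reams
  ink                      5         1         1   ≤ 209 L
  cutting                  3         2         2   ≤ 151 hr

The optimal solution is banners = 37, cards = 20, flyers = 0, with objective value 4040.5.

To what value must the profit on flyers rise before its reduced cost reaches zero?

22.5

Binding: paper and cutting. Non-binding: ink (4 unused).
By complementary slackness, y = 0 for the non-binding constraint.
The binding rows give the dual system: 6·y_paper + 3·y_cutting = 76.5 and 5·y_paper + 2·y_cutting = 60.5.
Solving: y_paper = 9.5, y_cutting = 6.5.
flyers enters the basis when its profit ≥ yᵀa₃ = 9.5·1 + 6.5·2 = 22.5.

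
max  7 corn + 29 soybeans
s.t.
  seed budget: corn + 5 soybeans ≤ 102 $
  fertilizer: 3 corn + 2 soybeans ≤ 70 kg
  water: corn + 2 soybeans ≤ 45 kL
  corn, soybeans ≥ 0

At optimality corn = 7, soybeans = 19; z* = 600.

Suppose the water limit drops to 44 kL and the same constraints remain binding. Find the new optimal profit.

Check each constraint at x*: seed budget 102/102 (tight); fertilizer 59/70 (slack 11); water 45/45 (tight).
Since fertilizer is not tight, its dual is 0.
The binding rows give the dual system: 1·y_seed budget + 1·y_water = 7 and 5·y_seed budget + 2·y_water = 29.
This yields shadow prices y_seed budget = 5, y_water = 2.
Δz = y_water·Δb = 2 × (-1) = -2, so new z* = 600 − 2 = 598.

598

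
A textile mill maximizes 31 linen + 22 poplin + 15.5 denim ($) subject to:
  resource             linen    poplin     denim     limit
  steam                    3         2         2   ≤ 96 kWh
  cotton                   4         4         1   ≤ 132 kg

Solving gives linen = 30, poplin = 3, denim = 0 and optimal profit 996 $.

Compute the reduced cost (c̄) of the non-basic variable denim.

Both steam and cotton are binding at x*.
From A_Bᵀ y = c: 3·y_steam + 4·y_cotton = 31; 2·y_steam + 4·y_cotton = 22.
This yields shadow prices y_steam = 9, y_cotton = 1.
Reduced cost of denim: c₃ − yᵀa₃ = 15.5 − (9·2 + 1·1) = 15.5 − 19 = -3.5.

-3.5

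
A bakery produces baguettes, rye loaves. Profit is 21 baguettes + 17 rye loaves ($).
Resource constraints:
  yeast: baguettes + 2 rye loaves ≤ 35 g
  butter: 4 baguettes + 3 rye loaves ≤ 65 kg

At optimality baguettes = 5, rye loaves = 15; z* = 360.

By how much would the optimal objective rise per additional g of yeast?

Check each constraint at x*: yeast 35/35 (tight); butter 65/65 (tight).
From A_Bᵀ y = c: 1·y_yeast + 4·y_butter = 21; 2·y_yeast + 3·y_butter = 17.
This yields shadow prices y_yeast = 1, y_butter = 5.
Shadow price of yeast = 1.

1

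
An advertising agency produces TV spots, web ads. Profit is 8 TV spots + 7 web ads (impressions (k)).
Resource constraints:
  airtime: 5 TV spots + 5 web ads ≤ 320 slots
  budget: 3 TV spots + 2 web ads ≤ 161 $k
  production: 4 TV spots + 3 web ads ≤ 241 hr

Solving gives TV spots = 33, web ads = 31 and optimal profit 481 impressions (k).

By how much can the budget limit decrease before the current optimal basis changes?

33

Binding constraints: airtime, budget. The basis is B = [[5,5],[3,2]] with det -5.
Per unit decrease in budget, x* moves by d = (-1, 1).
The basis stays optimal until TV spots reaches 0; allowable decrease = 33 $k.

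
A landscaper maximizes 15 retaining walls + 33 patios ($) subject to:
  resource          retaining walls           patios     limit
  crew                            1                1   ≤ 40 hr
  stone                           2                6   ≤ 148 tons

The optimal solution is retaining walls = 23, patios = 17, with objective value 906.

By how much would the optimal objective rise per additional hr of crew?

6

At the optimum: crew uses 40 of 40 (binding); stone uses 148 of 148 (binding).
The binding rows give the dual system: 1·y_crew + 2·y_stone = 15 and 1·y_crew + 6·y_stone = 33.
Solving: y_crew = 6, y_stone = 4.5.
Shadow price of crew = 6.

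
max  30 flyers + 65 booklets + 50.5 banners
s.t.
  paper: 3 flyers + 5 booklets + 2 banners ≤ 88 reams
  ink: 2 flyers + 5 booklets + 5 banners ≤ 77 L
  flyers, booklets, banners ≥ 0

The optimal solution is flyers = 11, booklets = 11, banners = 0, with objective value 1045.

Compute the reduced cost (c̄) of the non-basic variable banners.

-2.5

Both paper and ink are binding at x*.
The binding rows give the dual system: 3·y_paper + 2·y_ink = 30 and 5·y_paper + 5·y_ink = 65.
This yields shadow prices y_paper = 4, y_ink = 9.
Reduced cost of banners: c₃ − yᵀa₃ = 50.5 − (4·2 + 9·5) = 50.5 − 53 = -2.5.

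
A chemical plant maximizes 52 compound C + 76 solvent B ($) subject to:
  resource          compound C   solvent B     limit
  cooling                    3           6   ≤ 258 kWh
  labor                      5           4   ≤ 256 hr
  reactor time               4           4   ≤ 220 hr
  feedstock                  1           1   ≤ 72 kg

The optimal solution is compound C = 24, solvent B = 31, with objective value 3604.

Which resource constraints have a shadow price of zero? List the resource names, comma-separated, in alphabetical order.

feedstock, labor

cooling: 258/258 (binding)
labor: 244/256 (slack 12)
reactor time: 220/220 (binding)
feedstock: 55/72 (slack 17)
By complementary slackness, a constraint with positive slack has shadow price 0 → feedstock, labor.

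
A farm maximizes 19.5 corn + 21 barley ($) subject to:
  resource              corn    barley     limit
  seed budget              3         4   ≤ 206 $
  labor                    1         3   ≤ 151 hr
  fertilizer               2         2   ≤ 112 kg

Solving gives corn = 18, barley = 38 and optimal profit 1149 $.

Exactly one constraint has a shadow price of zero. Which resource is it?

seed budget: 206/206 (binding)
labor: 132/151 (slack 19)
fertilizer: 112/112 (binding)
By complementary slackness, a constraint with positive slack has shadow price 0 → labor.

labor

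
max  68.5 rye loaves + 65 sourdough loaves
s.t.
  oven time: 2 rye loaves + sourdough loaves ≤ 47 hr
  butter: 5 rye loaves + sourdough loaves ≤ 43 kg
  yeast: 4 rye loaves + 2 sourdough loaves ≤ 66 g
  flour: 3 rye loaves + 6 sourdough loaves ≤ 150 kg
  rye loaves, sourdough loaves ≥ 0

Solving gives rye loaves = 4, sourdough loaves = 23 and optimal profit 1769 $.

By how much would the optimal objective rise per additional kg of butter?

Binding: butter and flour. Non-binding: oven time (16 unused), yeast (4 unused).
Slack constraints have shadow price 0 (complementary slackness).
The binding rows give the dual system: 5·y_butter + 3·y_flour = 68.5 and 1·y_butter + 6·y_flour = 65.
Solving: y_butter = 8, y_flour = 9.5.
Shadow price of butter = 8.

8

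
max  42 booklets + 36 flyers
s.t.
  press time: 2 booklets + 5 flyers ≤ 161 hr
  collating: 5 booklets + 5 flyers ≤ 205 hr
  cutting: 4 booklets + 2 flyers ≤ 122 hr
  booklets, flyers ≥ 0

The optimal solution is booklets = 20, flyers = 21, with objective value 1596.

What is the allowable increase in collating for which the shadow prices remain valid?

10

Binding constraints: collating, cutting. The basis is B = [[5,5],[4,2]] with det -10.
Per unit increase in collating, x* moves by d = (-0.2, 0.4).
The basis stays optimal until press time becomes binding; allowable increase = 10 hr.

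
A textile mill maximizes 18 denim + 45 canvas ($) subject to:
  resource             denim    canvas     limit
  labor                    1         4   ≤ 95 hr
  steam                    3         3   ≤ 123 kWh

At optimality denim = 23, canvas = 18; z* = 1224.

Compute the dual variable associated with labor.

At the optimum: labor uses 95 of 95 (binding); steam uses 123 of 123 (binding).
From A_Bᵀ y = c: 1·y_labor + 3·y_steam = 18; 4·y_labor + 3·y_steam = 45.
→ y_labor = 9 and y_steam = 3.
Shadow price of labor = 9.

9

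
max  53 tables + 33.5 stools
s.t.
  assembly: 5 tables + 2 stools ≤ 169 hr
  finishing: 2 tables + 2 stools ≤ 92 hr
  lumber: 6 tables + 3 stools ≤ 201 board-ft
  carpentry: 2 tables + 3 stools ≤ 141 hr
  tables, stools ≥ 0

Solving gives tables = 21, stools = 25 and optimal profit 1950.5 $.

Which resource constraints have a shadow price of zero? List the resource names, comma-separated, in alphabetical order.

assembly, carpentry

assembly: 155/169 (slack 14)
finishing: 92/92 (binding)
lumber: 201/201 (binding)
carpentry: 117/141 (slack 24)
By complementary slackness, a constraint with positive slack has shadow price 0 → assembly, carpentry.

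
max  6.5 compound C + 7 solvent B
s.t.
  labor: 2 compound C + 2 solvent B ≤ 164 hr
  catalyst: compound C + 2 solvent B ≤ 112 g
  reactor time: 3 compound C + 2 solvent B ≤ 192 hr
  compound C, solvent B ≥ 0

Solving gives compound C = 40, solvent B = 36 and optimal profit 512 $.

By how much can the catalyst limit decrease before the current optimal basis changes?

Binding constraints: catalyst, reactor time. The basis is B = [[1,2],[3,2]] with det -4.
Per unit decrease in catalyst, x* moves by d = (0.5, -0.75).
The basis stays optimal until solvent B reaches 0; allowable decrease = 48 g.

48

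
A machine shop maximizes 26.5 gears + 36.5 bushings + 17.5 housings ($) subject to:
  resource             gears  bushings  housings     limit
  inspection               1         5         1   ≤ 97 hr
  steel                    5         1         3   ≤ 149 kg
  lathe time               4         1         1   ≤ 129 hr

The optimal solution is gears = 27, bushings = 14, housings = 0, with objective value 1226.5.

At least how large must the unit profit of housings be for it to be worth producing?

Check each constraint at x*: inspection 97/97 (tight); steel 149/149 (tight); lathe time 122/129 (slack 7).
By complementary slackness, y = 0 for the non-binding constraint.
Dual feasibility on the basic columns requires 1·y_inspection + 5·y_steel = 26.5, 5·y_inspection + 1·y_steel = 36.5.
This yields shadow prices y_inspection = 6.5, y_steel = 4.
housings enters the basis when its profit ≥ yᵀa₃ = 6.5·1 + 4·3 = 18.5.

18.5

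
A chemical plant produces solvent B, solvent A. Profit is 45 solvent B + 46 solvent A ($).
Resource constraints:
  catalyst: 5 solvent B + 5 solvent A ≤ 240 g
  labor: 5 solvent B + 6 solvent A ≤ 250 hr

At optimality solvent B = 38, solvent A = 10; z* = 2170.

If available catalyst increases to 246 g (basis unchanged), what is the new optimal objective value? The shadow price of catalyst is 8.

Δb = 6, so new z* = 2170 + (8)·(6) = 2170 + 48 = 2218.

2218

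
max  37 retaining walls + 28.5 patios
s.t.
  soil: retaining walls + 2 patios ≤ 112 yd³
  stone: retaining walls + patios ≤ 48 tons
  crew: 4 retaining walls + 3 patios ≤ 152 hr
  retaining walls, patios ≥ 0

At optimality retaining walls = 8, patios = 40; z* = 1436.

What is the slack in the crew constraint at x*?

crew used = 4·8 + 3·40 = 152; slack = 152 − 152 = 0.

0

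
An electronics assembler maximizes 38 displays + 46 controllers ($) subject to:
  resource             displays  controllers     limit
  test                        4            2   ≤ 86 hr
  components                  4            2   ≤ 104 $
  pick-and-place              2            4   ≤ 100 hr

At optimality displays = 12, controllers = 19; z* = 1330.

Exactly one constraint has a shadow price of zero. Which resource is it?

test: 86/86 (binding)
components: 86/104 (slack 18)
pick-and-place: 100/100 (binding)
By complementary slackness, a constraint with positive slack has shadow price 0 → components.

components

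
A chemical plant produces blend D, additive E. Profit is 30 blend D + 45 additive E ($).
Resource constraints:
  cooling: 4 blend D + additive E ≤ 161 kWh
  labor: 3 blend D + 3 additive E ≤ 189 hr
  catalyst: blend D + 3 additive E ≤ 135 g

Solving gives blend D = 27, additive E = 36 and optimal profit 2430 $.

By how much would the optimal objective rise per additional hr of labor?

7.5

Check each constraint at x*: cooling 144/161 (slack 17); labor 189/189 (tight); catalyst 135/135 (tight).
Since cooling is not tight, its dual is 0.
From A_Bᵀ y = c: 3·y_labor + 1·y_catalyst = 30; 3·y_labor + 3·y_catalyst = 45.
→ y_labor = 7.5 and y_catalyst = 7.5.
Shadow price of labor = 7.5.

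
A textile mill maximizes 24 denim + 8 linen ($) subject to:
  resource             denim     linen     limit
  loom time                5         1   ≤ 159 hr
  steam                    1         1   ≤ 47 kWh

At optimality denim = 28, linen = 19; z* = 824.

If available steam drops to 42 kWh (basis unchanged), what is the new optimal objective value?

At the optimum: loom time uses 159 of 159 (binding); steam uses 47 of 47 (binding).
The binding rows give the dual system: 5·y_loom time + 1·y_steam = 24 and 1·y_loom time + 1·y_steam = 8.
→ y_loom time = 4 and y_steam = 4.
Δz = y_steam·Δb = 4 × (-5) = -20, so new z* = 824 − 20 = 804.

804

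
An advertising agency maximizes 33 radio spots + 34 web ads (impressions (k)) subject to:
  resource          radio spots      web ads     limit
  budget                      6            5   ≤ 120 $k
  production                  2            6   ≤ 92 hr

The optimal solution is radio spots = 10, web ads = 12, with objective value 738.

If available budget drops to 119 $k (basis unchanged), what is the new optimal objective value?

Check each constraint at x*: budget 120/120 (tight); production 92/92 (tight).
Dual feasibility on the basic columns requires 6·y_budget + 2·y_production = 33, 5·y_budget + 6·y_production = 34.
Solving: y_budget = 5, y_production = 1.5.
Δz = y_budget·Δb = 5 × (-1) = -5, so new z* = 738 − 5 = 733.

733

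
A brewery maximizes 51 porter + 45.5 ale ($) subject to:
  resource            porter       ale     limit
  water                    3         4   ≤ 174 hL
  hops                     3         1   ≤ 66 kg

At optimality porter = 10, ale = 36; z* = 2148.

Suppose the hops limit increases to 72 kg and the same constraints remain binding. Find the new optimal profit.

2193

Check each constraint at x*: water 174/174 (tight); hops 66/66 (tight).
The binding rows give the dual system: 3·y_water + 3·y_hops = 51 and 4·y_water + 1·y_hops = 45.5.
→ y_water = 9.5 and y_hops = 7.5.
Δz = y_hops·Δb = 7.5 × (6) = 45, so new z* = 2148 + 45 = 2193.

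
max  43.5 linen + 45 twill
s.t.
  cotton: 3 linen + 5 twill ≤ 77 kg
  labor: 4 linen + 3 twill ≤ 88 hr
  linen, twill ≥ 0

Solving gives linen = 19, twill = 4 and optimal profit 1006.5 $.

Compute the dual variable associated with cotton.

Both cotton and labor are binding at x*.
The binding rows give the dual system: 3·y_cotton + 4·y_labor = 43.5 and 5·y_cotton + 3·y_labor = 45.
Solving: y_cotton = 4.5, y_labor = 7.5.
Shadow price of cotton = 4.5.

4.5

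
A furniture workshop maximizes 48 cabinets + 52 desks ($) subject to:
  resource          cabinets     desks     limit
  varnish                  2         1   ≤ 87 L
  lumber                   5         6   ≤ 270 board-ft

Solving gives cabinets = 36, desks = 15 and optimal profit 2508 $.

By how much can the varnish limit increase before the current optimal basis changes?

21

Binding constraints: varnish, lumber. The basis is B = [[2,1],[5,6]] with det 7.
Per unit increase in varnish, x* moves by d = (0.8571, -0.7143).
The basis stays optimal until desks reaches 0; allowable increase = 21 L.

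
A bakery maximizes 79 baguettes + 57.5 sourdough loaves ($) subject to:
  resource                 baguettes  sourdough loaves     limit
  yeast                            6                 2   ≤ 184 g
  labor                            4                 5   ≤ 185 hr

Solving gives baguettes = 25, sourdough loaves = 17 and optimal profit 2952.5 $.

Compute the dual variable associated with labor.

Check each constraint at x*: yeast 184/184 (tight); labor 185/185 (tight).
From A_Bᵀ y = c: 6·y_yeast + 4·y_labor = 79; 2·y_yeast + 5·y_labor = 57.5.
→ y_yeast = 7.5 and y_labor = 8.5.
Shadow price of labor = 8.5.

8.5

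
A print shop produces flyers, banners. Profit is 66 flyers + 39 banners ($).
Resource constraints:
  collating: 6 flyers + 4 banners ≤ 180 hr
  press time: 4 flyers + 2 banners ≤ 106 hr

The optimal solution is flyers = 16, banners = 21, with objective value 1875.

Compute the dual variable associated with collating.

6

Check each constraint at x*: collating 180/180 (tight); press time 106/106 (tight).
The binding rows give the dual system: 6·y_collating + 4·y_press time = 66 and 4·y_collating + 2·y_press time = 39.
→ y_collating = 6 and y_press time = 7.5.
Shadow price of collating = 6.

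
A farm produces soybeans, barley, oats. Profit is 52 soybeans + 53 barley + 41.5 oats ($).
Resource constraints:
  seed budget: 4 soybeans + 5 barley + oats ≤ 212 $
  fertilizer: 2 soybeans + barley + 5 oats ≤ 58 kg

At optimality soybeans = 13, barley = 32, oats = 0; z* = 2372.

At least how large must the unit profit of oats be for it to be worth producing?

49

Check each constraint at x*: seed budget 212/212 (tight); fertilizer 58/58 (tight).
Dual feasibility on the basic columns requires 4·y_seed budget + 2·y_fertilizer = 52, 5·y_seed budget + 1·y_fertilizer = 53.
This yields shadow prices y_seed budget = 9, y_fertilizer = 8.
oats enters the basis when its profit ≥ yᵀa₃ = 9·1 + 8·5 = 49.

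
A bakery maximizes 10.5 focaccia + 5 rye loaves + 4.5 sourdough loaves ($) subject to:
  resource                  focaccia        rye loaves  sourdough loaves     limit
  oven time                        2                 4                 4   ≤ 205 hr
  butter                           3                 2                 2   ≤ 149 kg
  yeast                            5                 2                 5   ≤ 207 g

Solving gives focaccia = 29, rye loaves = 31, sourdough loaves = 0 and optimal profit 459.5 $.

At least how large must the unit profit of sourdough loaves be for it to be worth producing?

9.5

Binding: butter and yeast. Non-binding: oven time (23 unused).
Since oven time is not tight, its dual is 0.
From A_Bᵀ y = c: 3·y_butter + 5·y_yeast = 10.5; 2·y_butter + 2·y_yeast = 5.
→ y_butter = 1 and y_yeast = 1.5.
sourdough loaves enters the basis when its profit ≥ yᵀa₃ = 1·2 + 1.5·5 = 9.5.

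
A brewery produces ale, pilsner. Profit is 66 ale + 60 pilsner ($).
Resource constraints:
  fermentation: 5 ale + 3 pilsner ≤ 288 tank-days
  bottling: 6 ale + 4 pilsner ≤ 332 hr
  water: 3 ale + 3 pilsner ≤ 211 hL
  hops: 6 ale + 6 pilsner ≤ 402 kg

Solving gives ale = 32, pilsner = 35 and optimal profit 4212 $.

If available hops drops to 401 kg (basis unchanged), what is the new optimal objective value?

Binding: bottling and hops. Non-binding: fermentation (23 unused), water (10 unused).
By complementary slackness, y = 0 for the non-binding constraints.
The binding rows give the dual system: 6·y_bottling + 6·y_hops = 66 and 4·y_bottling + 6·y_hops = 60.
Solving: y_bottling = 3, y_hops = 8.
Δz = y_hops·Δb = 8 × (-1) = -8, so new z* = 4212 − 8 = 4204.

4204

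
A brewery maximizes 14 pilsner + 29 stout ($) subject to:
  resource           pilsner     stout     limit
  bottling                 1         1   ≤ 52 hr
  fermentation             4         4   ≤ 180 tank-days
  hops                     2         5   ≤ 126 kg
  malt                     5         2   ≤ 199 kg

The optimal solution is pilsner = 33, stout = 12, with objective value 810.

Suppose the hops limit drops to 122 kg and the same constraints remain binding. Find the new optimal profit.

790

At the optimum: bottling uses 45 of 52 (slack = 7); fermentation uses 180 of 180 (binding); hops uses 126 of 126 (binding); malt uses 189 of 199 (slack = 10).
Slack constraints have shadow price 0 (complementary slackness).
The binding rows give the dual system: 4·y_fermentation + 2·y_hops = 14 and 4·y_fermentation + 5·y_hops = 29.
→ y_fermentation = 1 and y_hops = 5.
Δz = y_hops·Δb = 5 × (-4) = -20, so new z* = 810 − 20 = 790.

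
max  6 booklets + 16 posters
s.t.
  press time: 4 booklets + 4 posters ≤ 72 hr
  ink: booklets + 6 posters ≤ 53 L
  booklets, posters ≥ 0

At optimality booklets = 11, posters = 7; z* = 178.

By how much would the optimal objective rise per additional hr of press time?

1

At the optimum: press time uses 72 of 72 (binding); ink uses 53 of 53 (binding).
The binding rows give the dual system: 4·y_press time + 1·y_ink = 6 and 4·y_press time + 6·y_ink = 16.
→ y_press time = 1 and y_ink = 2.
Shadow price of press time = 1.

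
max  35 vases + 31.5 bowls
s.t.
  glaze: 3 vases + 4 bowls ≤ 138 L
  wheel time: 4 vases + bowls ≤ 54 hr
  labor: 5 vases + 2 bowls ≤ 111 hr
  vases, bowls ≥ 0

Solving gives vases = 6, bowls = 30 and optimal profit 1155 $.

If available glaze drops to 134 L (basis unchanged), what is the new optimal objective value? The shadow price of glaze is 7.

1127

Δb = -4, so new z* = 1155 + (7)·(-4) = 1155 − 28 = 1127.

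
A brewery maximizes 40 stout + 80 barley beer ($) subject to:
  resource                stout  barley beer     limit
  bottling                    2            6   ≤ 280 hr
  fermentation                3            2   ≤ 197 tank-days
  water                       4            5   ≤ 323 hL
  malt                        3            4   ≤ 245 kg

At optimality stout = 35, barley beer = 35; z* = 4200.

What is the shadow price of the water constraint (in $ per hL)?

0

At the optimum: bottling uses 280 of 280 (binding); fermentation uses 175 of 197 (slack = 22); water uses 315 of 323 (slack = 8); malt uses 245 of 245 (binding).
By complementary slackness, y = 0 for the non-binding constraints.
The binding rows give the dual system: 2·y_bottling + 3·y_malt = 40 and 6·y_bottling + 4·y_malt = 80.
Solving: y_bottling = 8, y_malt = 8.
Shadow price of water = 0.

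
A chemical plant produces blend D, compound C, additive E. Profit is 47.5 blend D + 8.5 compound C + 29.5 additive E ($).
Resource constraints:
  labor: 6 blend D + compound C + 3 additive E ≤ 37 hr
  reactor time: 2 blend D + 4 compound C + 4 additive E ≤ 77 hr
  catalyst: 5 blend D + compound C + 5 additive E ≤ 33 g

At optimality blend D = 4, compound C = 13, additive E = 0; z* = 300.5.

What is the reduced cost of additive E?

-3

Check each constraint at x*: labor 37/37 (tight); reactor time 60/77 (slack 17); catalyst 33/33 (tight).
By complementary slackness, y = 0 for the non-binding constraint.
Dual feasibility on the basic columns requires 6·y_labor + 5·y_catalyst = 47.5, 1·y_labor + 1·y_catalyst = 8.5.
This yields shadow prices y_labor = 5, y_catalyst = 3.5.
Reduced cost of additive E: c₃ − yᵀa₃ = 29.5 − (5·3 + 3.5·5) = 29.5 − 32.5 = -3.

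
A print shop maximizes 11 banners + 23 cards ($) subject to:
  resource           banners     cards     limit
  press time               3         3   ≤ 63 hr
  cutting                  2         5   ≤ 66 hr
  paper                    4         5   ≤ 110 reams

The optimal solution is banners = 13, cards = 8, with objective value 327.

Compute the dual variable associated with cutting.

4

Check each constraint at x*: press time 63/63 (tight); cutting 66/66 (tight); paper 92/110 (slack 18).
By complementary slackness, y = 0 for the non-binding constraint.
Dual feasibility on the basic columns requires 3·y_press time + 2·y_cutting = 11, 3·y_press time + 5·y_cutting = 23.
This yields shadow prices y_press time = 1, y_cutting = 4.
Shadow price of cutting = 4.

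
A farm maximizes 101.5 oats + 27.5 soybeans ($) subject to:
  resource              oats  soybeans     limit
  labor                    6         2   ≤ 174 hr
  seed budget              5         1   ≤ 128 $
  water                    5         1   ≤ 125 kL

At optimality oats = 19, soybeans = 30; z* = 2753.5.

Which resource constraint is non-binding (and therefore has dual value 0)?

seed budget

labor: 174/174 (binding)
seed budget: 125/128 (slack 3)
water: 125/125 (binding)
By complementary slackness, a constraint with positive slack has shadow price 0 → seed budget.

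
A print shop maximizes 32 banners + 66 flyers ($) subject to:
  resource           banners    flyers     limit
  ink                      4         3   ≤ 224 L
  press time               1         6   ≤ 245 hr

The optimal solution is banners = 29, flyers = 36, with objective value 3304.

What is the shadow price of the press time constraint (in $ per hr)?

Both ink and press time are binding at x*.
Dual feasibility on the basic columns requires 4·y_ink + 1·y_press time = 32, 3·y_ink + 6·y_press time = 66.
This yields shadow prices y_ink = 6, y_press time = 8.
Shadow price of press time = 8.

8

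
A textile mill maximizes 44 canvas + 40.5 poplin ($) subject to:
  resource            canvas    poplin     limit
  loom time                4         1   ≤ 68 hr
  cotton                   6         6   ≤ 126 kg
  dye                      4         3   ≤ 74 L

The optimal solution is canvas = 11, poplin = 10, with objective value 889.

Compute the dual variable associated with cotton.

Binding: cotton and dye. Non-binding: loom time (14 unused).
Slack constraints have shadow price 0 (complementary slackness).
The binding rows give the dual system: 6·y_cotton + 4·y_dye = 44 and 6·y_cotton + 3·y_dye = 40.5.
This yields shadow prices y_cotton = 5, y_dye = 3.5.
Shadow price of cotton = 5.

5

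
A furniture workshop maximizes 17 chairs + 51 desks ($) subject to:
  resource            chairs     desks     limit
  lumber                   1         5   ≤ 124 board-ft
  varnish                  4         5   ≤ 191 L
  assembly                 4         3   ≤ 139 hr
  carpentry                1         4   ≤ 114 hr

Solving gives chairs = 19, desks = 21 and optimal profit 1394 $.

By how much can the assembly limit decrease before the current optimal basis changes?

64.6

Binding constraints: lumber, assembly. The basis is B = [[1,5],[4,3]] with det -17.
Per unit decrease in assembly, x* moves by d = (-0.2941, 0.0588).
The basis stays optimal until chairs reaches 0; allowable decrease = 64.6 hr.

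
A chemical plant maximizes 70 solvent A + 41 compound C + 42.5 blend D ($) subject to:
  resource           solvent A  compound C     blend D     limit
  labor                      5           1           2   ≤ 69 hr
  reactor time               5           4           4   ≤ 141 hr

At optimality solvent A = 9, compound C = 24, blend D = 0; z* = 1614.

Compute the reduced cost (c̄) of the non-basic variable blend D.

Check each constraint at x*: labor 69/69 (tight); reactor time 141/141 (tight).
The binding rows give the dual system: 5·y_labor + 5·y_reactor time = 70 and 1·y_labor + 4·y_reactor time = 41.
This yields shadow prices y_labor = 5, y_reactor time = 9.
Reduced cost of blend D: c₃ − yᵀa₃ = 42.5 − (5·2 + 9·4) = 42.5 − 46 = -3.5.

-3.5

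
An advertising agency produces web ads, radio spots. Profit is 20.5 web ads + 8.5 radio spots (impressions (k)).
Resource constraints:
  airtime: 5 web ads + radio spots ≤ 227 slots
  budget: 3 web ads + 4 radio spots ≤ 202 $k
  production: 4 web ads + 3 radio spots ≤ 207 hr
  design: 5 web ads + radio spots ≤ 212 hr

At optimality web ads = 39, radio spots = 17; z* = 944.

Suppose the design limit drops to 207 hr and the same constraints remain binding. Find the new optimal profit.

931.5

At the optimum: airtime uses 212 of 227 (slack = 15); budget uses 185 of 202 (slack = 17); production uses 207 of 207 (binding); design uses 212 of 212 (binding).
By complementary slackness, y = 0 for the non-binding constraints.
The binding rows give the dual system: 4·y_production + 5·y_design = 20.5 and 3·y_production + 1·y_design = 8.5.
This yields shadow prices y_production = 2, y_design = 2.5.
Δz = y_design·Δb = 2.5 × (-5) = -12.5, so new z* = 944 − 12.5 = 931.5.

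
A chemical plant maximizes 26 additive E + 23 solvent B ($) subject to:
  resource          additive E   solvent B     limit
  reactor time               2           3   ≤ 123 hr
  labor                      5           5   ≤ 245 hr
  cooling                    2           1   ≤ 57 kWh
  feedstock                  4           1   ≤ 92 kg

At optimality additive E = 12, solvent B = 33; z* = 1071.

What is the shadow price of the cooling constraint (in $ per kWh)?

Check each constraint at x*: reactor time 123/123 (tight); labor 225/245 (slack 20); cooling 57/57 (tight); feedstock 81/92 (slack 11).
Slack constraints have shadow price 0 (complementary slackness).
Dual feasibility on the basic columns requires 2·y_reactor time + 2·y_cooling = 26, 3·y_reactor time + 1·y_cooling = 23.
This yields shadow prices y_reactor time = 5, y_cooling = 8.
Shadow price of cooling = 8.

8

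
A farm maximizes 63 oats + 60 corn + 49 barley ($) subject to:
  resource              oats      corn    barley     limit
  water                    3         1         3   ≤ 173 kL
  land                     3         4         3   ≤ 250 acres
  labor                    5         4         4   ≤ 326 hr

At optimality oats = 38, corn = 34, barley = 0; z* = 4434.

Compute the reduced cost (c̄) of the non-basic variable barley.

-5

Check each constraint at x*: water 148/173 (slack 25); land 250/250 (tight); labor 326/326 (tight).
Since water is not tight, its dual is 0.
Dual feasibility on the basic columns requires 3·y_land + 5·y_labor = 63, 4·y_land + 4·y_labor = 60.
Solving: y_land = 6, y_labor = 9.
Reduced cost of barley: c₃ − yᵀa₃ = 49 − (6·3 + 9·4) = 49 − 54 = -5.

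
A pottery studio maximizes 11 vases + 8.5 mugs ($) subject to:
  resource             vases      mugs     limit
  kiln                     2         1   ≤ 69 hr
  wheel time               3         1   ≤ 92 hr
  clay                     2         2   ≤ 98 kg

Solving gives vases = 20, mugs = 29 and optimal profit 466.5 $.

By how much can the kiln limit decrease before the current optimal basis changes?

Binding constraints: kiln, clay. The basis is B = [[2,1],[2,2]] with det 2.
Per unit decrease in kiln, x* moves by d = (-1, 1).
The basis stays optimal until vases reaches 0; allowable decrease = 20 hr.

20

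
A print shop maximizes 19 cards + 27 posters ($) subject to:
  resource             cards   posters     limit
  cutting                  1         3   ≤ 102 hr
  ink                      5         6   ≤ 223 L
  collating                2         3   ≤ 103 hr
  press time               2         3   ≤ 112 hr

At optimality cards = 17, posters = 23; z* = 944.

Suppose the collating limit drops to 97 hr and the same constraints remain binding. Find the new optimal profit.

Check each constraint at x*: cutting 86/102 (slack 16); ink 223/223 (tight); collating 103/103 (tight); press time 103/112 (slack 9).
Slack constraints have shadow price 0 (complementary slackness).
From A_Bᵀ y = c: 5·y_ink + 2·y_collating = 19; 6·y_ink + 3·y_collating = 27.
This yields shadow prices y_ink = 1, y_collating = 7.
Δz = y_collating·Δb = 7 × (-6) = -42, so new z* = 944 − 42 = 902.

902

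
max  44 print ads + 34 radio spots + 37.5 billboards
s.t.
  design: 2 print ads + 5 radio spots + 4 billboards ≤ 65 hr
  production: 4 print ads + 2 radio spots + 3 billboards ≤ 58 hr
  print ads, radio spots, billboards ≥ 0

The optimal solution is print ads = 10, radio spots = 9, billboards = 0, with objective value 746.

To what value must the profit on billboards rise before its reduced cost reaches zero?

40.5

Check each constraint at x*: design 65/65 (tight); production 58/58 (tight).
From A_Bᵀ y = c: 2·y_design + 4·y_production = 44; 5·y_design + 2·y_production = 34.
This yields shadow prices y_design = 3, y_production = 9.5.
billboards enters the basis when its profit ≥ yᵀa₃ = 3·4 + 9.5·3 = 40.5.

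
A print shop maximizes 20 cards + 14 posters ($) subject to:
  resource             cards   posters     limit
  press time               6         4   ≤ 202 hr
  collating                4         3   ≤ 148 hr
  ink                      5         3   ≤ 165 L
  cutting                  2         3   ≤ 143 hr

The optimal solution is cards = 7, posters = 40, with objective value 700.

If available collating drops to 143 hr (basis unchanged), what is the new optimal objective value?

Binding: press time and collating. Non-binding: ink (10 unused), cutting (9 unused).
Since ink, cutting are not tight, their duals are 0.
The binding rows give the dual system: 6·y_press time + 4·y_collating = 20 and 4·y_press time + 3·y_collating = 14.
Solving: y_press time = 2, y_collating = 2.
Δz = y_collating·Δb = 2 × (-5) = -10, so new z* = 700 − 10 = 690.

690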